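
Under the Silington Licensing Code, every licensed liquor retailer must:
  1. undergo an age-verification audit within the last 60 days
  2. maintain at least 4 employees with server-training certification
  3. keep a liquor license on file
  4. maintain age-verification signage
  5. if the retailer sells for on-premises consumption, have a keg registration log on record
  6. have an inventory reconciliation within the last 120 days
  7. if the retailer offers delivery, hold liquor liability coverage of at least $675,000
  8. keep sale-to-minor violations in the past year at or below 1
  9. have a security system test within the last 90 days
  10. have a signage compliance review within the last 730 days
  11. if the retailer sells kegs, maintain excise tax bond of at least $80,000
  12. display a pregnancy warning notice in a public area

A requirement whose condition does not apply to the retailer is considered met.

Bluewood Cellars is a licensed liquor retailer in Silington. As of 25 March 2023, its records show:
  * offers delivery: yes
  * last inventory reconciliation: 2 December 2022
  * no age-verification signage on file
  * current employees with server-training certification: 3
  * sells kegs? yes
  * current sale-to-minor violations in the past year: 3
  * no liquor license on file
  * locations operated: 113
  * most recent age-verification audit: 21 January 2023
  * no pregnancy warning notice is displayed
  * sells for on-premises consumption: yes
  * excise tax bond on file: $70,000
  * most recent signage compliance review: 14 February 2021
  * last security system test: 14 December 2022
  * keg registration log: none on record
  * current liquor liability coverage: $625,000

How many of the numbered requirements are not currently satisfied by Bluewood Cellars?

11

1. age-verification audit 63 days ago vs limit 60 → not met
2. employees with server-training certification 3 < 4 → not met
3. liquor license absent → not met
4. age-verification signage absent → not met
5. condition 'sells for on-premises consumption' holds; keg registration log absent → not met
6. inventory reconciliation 113 days ago vs limit 120 → met
7. condition 'offers delivery' holds; liquor liability coverage $625,000 < $675,000 → not met
8. sale-to-minor violations in the past year 3 > 1 → not met
9. security system test 101 days ago vs limit 90 → not met
10. signage compliance review 769 days ago vs limit 730 → not met
11. condition 'sells kegs' holds; excise tax bond $70,000 < $80,000 → not met
12. pregnancy warning notice absent → not met
Not met: 11 of 12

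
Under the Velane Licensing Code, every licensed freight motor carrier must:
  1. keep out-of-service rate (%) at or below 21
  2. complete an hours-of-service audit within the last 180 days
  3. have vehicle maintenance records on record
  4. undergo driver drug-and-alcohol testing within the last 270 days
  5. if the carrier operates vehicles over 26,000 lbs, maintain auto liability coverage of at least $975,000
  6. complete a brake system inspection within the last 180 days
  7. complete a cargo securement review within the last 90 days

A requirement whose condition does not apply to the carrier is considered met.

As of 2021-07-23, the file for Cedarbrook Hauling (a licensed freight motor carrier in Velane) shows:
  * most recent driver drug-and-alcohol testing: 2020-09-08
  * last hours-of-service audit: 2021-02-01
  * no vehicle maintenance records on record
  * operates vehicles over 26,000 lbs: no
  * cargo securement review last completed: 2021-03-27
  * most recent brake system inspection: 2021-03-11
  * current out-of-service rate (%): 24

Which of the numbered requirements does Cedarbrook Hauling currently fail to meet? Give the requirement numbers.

1. out-of-service rate (%) 24 > 21 → not met
2. hours-of-service audit 172 days ago vs limit 180 → met
3. vehicle maintenance records absent → not met
4. driver drug-and-alcohol testing 318 days ago vs limit 270 → not met
5. condition 'operates vehicles over 26,000 lbs' does not hold → requirement n/a → met
6. brake system inspection 134 days ago vs limit 180 → met
7. cargo securement review 118 days ago vs limit 90 → not met
Not met: 1, 3, 4, 7

1, 3, 4, 7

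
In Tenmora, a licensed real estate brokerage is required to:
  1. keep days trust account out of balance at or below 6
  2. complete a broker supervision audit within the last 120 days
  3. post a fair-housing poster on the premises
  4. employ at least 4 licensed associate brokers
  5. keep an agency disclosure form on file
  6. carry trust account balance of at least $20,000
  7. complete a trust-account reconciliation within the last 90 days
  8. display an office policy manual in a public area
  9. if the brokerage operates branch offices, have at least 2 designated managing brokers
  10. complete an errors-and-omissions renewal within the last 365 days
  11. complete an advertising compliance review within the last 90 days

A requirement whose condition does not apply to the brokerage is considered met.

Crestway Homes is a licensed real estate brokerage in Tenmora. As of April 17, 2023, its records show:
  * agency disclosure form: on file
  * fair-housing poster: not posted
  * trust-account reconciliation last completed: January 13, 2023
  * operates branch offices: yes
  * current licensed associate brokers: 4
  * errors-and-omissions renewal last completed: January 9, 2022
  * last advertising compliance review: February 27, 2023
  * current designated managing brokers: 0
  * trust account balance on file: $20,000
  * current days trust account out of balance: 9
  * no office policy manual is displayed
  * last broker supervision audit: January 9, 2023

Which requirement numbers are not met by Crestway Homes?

1, 3, 7, 8, 9, 10

1. days trust account out of balance 9 > 6 → not met
2. broker supervision audit 98 days ago vs limit 120 → met
3. fair-housing poster absent → not met
4. licensed associate brokers 4 ≥ 4 → met
5. agency disclosure form present → met
6. trust account balance $20,000 ≥ $20,000 → met
7. trust-account reconciliation 94 days ago vs limit 90 → not met
8. office policy manual absent → not met
9. condition 'operates branch offices' holds; designated managing brokers 0 < 2 → not met
10. errors-and-omissions renewal 463 days ago vs limit 365 → not met
11. advertising compliance review 49 days ago vs limit 90 → met
Not met: 1, 3, 7, 8, 9, 10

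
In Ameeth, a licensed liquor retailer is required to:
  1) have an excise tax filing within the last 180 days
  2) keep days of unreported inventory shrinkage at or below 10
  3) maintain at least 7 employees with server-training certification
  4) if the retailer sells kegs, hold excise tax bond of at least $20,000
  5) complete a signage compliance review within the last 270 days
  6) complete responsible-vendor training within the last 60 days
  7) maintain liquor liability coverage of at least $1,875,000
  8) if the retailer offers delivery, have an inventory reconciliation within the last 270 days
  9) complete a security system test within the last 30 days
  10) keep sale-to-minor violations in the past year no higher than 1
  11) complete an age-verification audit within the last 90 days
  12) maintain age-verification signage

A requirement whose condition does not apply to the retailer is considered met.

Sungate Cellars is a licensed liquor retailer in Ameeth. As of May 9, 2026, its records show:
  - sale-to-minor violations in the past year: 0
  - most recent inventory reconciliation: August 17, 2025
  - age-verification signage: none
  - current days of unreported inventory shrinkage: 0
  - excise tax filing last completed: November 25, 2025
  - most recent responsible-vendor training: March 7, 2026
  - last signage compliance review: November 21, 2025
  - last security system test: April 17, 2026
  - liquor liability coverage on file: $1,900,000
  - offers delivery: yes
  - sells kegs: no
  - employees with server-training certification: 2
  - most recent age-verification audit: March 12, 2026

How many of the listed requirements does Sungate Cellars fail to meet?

3

1. excise tax filing 165 days ago vs limit 180 → met
2. days of unreported inventory shrinkage 0 ≤ 10 → met
3. employees with server-training certification 2 < 7 → not met
4. condition 'sells kegs' does not hold → requirement n/a → met
5. signage compliance review 169 days ago vs limit 270 → met
6. responsible-vendor training 63 days ago vs limit 60 → not met
7. liquor liability coverage $1,900,000 ≥ $1,875,000 → met
8. condition 'offers delivery' holds; inventory reconciliation 265 days ago vs limit 270 → met
9. security system test 22 days ago vs limit 30 → met
10. sale-to-minor violations in the past year 0 ≤ 1 → met
11. age-verification audit 58 days ago vs limit 90 → met
12. age-verification signage absent → not met
Not met: 3 of 12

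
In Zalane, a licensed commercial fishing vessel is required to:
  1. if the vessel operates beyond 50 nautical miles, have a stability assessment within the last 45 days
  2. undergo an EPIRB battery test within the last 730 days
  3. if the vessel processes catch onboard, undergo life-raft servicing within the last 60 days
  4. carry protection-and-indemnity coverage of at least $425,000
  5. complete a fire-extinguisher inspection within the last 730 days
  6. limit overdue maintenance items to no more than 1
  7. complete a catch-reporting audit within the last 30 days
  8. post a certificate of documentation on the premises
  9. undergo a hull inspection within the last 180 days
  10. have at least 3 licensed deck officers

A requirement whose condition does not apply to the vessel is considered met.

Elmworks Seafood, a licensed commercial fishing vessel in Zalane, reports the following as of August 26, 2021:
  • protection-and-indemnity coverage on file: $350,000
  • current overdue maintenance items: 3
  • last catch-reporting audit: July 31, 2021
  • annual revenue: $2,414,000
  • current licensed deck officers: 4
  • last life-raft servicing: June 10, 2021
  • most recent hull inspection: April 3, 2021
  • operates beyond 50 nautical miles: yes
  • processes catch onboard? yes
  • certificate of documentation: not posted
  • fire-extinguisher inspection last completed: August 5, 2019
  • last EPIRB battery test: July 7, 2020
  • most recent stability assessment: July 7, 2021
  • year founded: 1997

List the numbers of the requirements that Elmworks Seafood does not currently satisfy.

1, 3, 4, 5, 6, 8

1. condition 'operates beyond 50 nautical miles' holds; stability assessment 50 days ago vs limit 45 → not met
2. EPIRB battery test 415 days ago vs limit 730 → met
3. condition 'processes catch onboard' holds; life-raft servicing 77 days ago vs limit 60 → not met
4. protection-and-indemnity coverage $350,000 < $425,000 → not met
5. fire-extinguisher inspection 752 days ago vs limit 730 → not met
6. overdue maintenance items 3 > 1 → not met
7. catch-reporting audit 26 days ago vs limit 30 → met
8. certificate of documentation absent → not met
9. hull inspection 145 days ago vs limit 180 → met
10. licensed deck officers 4 ≥ 3 → met
Not met: 1, 3, 4, 5, 6, 8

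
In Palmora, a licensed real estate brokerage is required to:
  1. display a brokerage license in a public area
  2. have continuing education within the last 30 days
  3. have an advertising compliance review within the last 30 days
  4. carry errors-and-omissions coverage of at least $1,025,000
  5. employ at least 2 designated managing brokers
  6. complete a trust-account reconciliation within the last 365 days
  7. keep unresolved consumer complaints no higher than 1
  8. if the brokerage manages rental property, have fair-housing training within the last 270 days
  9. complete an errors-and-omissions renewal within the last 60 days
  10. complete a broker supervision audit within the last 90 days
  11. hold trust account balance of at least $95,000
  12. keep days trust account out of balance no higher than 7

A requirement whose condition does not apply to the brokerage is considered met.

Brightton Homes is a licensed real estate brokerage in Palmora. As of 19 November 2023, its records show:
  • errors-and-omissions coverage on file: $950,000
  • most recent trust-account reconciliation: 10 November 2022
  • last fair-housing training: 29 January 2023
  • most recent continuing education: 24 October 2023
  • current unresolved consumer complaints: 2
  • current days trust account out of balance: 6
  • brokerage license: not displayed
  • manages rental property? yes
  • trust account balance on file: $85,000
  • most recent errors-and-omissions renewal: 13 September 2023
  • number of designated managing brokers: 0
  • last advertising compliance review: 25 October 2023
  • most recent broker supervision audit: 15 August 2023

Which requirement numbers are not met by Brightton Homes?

1, 4, 5, 6, 7, 8, 9, 10, 11

1. brokerage license absent → not met
2. continuing education 26 days ago vs limit 30 → met
3. advertising compliance review 25 days ago vs limit 30 → met
4. errors-and-omissions coverage $950,000 < $1,025,000 → not met
5. designated managing brokers 0 < 2 → not met
6. trust-account reconciliation 374 days ago vs limit 365 → not met
7. unresolved consumer complaints 2 > 1 → not met
8. condition 'manages rental property' holds; fair-housing training 294 days ago vs limit 270 → not met
9. errors-and-omissions renewal 67 days ago vs limit 60 → not met
10. broker supervision audit 96 days ago vs limit 90 → not met
11. trust account balance $85,000 < $95,000 → not met
12. days trust account out of balance 6 ≤ 7 → met
Not met: 1, 4, 5, 6, 7, 8, 9, 10, 11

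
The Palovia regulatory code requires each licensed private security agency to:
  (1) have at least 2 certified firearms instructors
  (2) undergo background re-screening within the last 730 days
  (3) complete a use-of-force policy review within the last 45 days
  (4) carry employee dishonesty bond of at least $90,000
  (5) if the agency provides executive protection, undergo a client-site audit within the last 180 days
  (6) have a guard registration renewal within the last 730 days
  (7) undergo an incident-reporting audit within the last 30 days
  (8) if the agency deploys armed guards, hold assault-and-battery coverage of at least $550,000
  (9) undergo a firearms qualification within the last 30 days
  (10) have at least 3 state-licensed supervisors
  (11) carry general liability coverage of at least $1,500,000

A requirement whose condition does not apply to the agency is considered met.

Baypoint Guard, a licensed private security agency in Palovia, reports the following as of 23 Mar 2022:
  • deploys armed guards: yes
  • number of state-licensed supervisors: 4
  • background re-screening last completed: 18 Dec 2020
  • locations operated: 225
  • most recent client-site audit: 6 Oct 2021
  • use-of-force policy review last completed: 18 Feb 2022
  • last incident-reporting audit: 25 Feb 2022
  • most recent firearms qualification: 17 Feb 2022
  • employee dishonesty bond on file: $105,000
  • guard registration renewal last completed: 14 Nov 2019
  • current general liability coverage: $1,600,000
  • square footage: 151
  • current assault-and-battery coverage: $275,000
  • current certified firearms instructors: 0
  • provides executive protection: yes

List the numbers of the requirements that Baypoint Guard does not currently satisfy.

1, 6, 8, 9

1. certified firearms instructors 0 < 2 → not met
2. background re-screening 460 days ago vs limit 730 → met
3. use-of-force policy review 33 days ago vs limit 45 → met
4. employee dishonesty bond $105,000 ≥ $90,000 → met
5. condition 'provides executive protection' holds; client-site audit 168 days ago vs limit 180 → met
6. guard registration renewal 860 days ago vs limit 730 → not met
7. incident-reporting audit 26 days ago vs limit 30 → met
8. condition 'deploys armed guards' holds; assault-and-battery coverage $275,000 < $550,000 → not met
9. firearms qualification 34 days ago vs limit 30 → not met
10. state-licensed supervisors 4 ≥ 3 → met
11. general liability coverage $1,600,000 ≥ $1,500,000 → met
Not met: 1, 6, 8, 9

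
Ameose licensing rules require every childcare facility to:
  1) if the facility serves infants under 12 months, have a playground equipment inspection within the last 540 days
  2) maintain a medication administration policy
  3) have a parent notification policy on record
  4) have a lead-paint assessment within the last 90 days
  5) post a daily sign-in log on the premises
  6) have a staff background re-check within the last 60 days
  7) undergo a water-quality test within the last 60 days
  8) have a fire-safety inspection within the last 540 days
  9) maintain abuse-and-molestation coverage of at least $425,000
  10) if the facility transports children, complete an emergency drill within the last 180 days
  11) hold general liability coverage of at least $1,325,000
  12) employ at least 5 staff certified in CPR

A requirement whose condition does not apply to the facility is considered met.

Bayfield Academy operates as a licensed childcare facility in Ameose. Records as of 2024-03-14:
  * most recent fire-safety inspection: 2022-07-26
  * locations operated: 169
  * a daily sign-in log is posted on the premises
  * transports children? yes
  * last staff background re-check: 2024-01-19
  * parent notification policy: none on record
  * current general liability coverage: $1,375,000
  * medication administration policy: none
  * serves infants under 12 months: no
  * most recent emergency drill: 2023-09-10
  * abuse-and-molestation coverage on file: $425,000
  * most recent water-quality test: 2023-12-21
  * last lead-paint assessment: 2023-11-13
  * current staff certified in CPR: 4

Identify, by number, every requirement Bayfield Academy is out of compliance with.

1. condition 'serves infants under 12 months' does not hold → requirement n/a → met
2. medication administration policy absent → not met
3. parent notification policy absent → not met
4. lead-paint assessment 122 days ago vs limit 90 → not met
5. daily sign-in log present → met
6. staff background re-check 55 days ago vs limit 60 → met
7. water-quality test 84 days ago vs limit 60 → not met
8. fire-safety inspection 597 days ago vs limit 540 → not met
9. abuse-and-molestation coverage $425,000 ≥ $425,000 → met
10. condition 'transports children' holds; emergency drill 186 days ago vs limit 180 → not met
11. general liability coverage $1,375,000 ≥ $1,325,000 → met
12. staff certified in CPR 4 < 5 → not met
Not met: 2, 3, 4, 7, 8, 10, 12

2, 3, 4, 7, 8, 10, 12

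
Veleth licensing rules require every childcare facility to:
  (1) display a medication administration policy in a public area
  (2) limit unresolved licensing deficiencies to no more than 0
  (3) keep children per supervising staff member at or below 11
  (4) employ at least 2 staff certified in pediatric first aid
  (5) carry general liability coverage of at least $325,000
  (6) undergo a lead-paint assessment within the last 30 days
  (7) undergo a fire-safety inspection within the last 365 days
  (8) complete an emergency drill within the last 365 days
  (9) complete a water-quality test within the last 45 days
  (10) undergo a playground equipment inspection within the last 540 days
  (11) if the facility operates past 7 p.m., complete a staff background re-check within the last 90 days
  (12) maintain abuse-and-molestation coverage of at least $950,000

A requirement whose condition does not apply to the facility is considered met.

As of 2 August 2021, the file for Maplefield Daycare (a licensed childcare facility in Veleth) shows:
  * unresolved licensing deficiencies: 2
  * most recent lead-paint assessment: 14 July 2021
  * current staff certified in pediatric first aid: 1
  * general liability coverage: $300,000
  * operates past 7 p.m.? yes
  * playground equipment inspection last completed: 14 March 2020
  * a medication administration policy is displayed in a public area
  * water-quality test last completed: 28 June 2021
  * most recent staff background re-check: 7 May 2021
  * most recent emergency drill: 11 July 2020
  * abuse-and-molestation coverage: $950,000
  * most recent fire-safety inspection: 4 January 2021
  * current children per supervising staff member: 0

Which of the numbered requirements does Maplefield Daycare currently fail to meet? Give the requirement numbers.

1. medication administration policy present → met
2. unresolved licensing deficiencies 2 > 0 → not met
3. children per supervising staff member 0 ≤ 11 → met
4. staff certified in pediatric first aid 1 < 2 → not met
5. general liability coverage $300,000 < $325,000 → not met
6. lead-paint assessment 19 days ago vs limit 30 → met
7. fire-safety inspection 210 days ago vs limit 365 → met
8. emergency drill 387 days ago vs limit 365 → not met
9. water-quality test 35 days ago vs limit 45 → met
10. playground equipment inspection 506 days ago vs limit 540 → met
11. condition 'operates past 7 p.m.' holds; staff background re-check 87 days ago vs limit 90 → met
12. abuse-and-molestation coverage $950,000 ≥ $950,000 → met
Not met: 2, 4, 5, 8

2, 4, 5, 8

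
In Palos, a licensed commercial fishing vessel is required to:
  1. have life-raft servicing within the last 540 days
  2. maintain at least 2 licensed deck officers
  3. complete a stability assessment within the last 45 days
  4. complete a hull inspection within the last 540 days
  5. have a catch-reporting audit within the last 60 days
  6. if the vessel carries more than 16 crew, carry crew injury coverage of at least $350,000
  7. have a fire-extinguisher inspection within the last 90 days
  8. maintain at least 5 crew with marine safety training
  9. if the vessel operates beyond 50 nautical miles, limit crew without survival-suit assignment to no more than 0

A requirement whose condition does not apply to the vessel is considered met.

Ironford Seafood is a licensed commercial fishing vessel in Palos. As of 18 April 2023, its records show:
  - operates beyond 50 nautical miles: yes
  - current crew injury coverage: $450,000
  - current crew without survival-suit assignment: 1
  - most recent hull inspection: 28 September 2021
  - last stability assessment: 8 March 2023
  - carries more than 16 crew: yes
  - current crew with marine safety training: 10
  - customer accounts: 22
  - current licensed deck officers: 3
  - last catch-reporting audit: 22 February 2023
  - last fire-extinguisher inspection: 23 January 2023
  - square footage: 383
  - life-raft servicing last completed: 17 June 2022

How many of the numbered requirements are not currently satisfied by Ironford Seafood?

1. life-raft servicing 305 days ago vs limit 540 → met
2. licensed deck officers 3 ≥ 2 → met
3. stability assessment 41 days ago vs limit 45 → met
4. hull inspection 567 days ago vs limit 540 → not met
5. catch-reporting audit 55 days ago vs limit 60 → met
6. condition 'carries more than 16 crew' holds; crew injury coverage $450,000 ≥ $350,000 → met
7. fire-extinguisher inspection 85 days ago vs limit 90 → met
8. crew with marine safety training 10 ≥ 5 → met
9. condition 'operates beyond 50 nautical miles' holds; crew without survival-suit assignment 1 > 0 → not met
Not met: 2 of 9

2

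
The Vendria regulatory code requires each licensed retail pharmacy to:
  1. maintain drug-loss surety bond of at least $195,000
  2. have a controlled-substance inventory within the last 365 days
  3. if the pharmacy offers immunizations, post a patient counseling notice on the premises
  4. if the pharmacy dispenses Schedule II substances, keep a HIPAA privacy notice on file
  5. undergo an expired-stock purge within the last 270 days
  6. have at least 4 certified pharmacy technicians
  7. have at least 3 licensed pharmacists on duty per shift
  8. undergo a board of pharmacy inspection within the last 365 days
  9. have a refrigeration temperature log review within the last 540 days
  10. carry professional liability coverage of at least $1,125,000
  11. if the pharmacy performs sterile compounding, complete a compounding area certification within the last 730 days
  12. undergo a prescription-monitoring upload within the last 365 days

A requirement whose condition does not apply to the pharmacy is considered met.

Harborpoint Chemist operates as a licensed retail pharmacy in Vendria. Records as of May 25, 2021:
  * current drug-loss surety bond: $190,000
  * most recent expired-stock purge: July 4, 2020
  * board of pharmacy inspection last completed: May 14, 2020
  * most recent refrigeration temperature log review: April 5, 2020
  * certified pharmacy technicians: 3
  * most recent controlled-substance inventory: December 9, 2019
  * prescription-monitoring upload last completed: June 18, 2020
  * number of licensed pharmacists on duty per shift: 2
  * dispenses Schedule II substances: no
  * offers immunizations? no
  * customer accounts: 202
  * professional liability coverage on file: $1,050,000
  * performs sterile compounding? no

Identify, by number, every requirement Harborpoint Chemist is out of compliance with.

1, 2, 5, 6, 7, 8, 10

1. drug-loss surety bond $190,000 < $195,000 → not met
2. controlled-substance inventory 533 days ago vs limit 365 → not met
3. condition 'offers immunizations' does not hold → requirement n/a → met
4. condition 'dispenses Schedule II substances' does not hold → requirement n/a → met
5. expired-stock purge 325 days ago vs limit 270 → not met
6. certified pharmacy technicians 3 < 4 → not met
7. licensed pharmacists on duty per shift 2 < 3 → not met
8. board of pharmacy inspection 376 days ago vs limit 365 → not met
9. refrigeration temperature log review 415 days ago vs limit 540 → met
10. professional liability coverage $1,050,000 < $1,125,000 → not met
11. condition 'performs sterile compounding' does not hold → requirement n/a → met
12. prescription-monitoring upload 341 days ago vs limit 365 → met
Not met: 1, 2, 5, 6, 7, 8, 10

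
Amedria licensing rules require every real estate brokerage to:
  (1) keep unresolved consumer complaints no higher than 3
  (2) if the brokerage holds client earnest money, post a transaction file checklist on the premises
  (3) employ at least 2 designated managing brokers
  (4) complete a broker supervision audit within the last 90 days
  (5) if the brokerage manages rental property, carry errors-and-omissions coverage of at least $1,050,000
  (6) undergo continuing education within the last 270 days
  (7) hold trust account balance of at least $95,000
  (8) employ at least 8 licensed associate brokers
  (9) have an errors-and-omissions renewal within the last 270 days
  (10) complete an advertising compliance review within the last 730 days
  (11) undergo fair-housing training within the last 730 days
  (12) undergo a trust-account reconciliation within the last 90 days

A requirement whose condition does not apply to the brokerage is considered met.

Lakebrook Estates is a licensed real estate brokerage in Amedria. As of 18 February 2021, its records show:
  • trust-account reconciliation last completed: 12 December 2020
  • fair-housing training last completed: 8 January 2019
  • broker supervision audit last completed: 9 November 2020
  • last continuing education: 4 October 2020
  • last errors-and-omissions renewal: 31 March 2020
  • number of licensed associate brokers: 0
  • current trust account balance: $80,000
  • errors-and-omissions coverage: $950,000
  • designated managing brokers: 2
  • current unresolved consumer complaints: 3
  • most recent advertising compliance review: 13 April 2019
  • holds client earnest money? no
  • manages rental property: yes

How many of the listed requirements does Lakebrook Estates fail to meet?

6

1. unresolved consumer complaints 3 ≤ 3 → met
2. condition 'holds client earnest money' does not hold → requirement n/a → met
3. designated managing brokers 2 ≥ 2 → met
4. broker supervision audit 101 days ago vs limit 90 → not met
5. condition 'manages rental property' holds; errors-and-omissions coverage $950,000 < $1,050,000 → not met
6. continuing education 137 days ago vs limit 270 → met
7. trust account balance $80,000 < $95,000 → not met
8. licensed associate brokers 0 < 8 → not met
9. errors-and-omissions renewal 324 days ago vs limit 270 → not met
10. advertising compliance review 677 days ago vs limit 730 → met
11. fair-housing training 772 days ago vs limit 730 → not met
12. trust-account reconciliation 68 days ago vs limit 90 → met
Not met: 6 of 12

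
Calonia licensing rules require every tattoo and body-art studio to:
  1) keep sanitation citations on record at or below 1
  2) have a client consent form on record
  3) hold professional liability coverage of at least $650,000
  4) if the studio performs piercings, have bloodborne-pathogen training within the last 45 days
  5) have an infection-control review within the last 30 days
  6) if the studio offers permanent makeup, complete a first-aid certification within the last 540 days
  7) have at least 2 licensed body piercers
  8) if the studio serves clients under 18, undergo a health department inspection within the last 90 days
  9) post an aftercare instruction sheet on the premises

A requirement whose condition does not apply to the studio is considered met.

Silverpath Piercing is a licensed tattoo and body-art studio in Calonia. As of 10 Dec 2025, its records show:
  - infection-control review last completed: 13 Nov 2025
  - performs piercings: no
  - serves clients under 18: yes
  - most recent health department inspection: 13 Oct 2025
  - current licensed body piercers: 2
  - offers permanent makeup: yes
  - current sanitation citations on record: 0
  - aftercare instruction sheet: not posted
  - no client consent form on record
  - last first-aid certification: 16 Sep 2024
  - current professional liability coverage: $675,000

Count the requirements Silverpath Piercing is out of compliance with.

1. sanitation citations on record 0 ≤ 1 → met
2. client consent form absent → not met
3. professional liability coverage $675,000 ≥ $650,000 → met
4. condition 'performs piercings' does not hold → requirement n/a → met
5. infection-control review 27 days ago vs limit 30 → met
6. condition 'offers permanent makeup' holds; first-aid certification 450 days ago vs limit 540 → met
7. licensed body piercers 2 ≥ 2 → met
8. condition 'serves clients under 18' holds; health department inspection 58 days ago vs limit 90 → met
9. aftercare instruction sheet absent → not met
Not met: 2 of 9

2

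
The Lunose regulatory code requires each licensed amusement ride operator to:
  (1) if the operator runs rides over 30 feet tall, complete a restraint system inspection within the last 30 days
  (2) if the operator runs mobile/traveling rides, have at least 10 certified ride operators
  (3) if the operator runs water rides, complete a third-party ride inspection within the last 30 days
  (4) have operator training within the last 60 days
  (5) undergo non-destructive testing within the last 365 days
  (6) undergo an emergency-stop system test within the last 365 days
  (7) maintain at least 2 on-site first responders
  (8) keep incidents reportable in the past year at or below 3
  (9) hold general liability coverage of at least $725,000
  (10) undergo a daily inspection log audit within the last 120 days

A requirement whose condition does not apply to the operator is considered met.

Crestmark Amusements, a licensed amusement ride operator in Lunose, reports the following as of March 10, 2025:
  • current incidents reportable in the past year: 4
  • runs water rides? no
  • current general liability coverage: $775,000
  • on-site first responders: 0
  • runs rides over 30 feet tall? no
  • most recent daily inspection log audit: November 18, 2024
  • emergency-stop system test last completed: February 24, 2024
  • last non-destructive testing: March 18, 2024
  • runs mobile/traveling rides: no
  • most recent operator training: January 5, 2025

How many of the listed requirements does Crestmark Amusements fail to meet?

1. condition 'runs rides over 30 feet tall' does not hold → requirement n/a → met
2. condition 'runs mobile/traveling rides' does not hold → requirement n/a → met
3. condition 'runs water rides' does not hold → requirement n/a → met
4. operator training 64 days ago vs limit 60 → not met
5. non-destructive testing 357 days ago vs limit 365 → met
6. emergency-stop system test 380 days ago vs limit 365 → not met
7. on-site first responders 0 < 2 → not met
8. incidents reportable in the past year 4 > 3 → not met
9. general liability coverage $775,000 ≥ $725,000 → met
10. daily inspection log audit 112 days ago vs limit 120 → met
Not met: 4 of 10

4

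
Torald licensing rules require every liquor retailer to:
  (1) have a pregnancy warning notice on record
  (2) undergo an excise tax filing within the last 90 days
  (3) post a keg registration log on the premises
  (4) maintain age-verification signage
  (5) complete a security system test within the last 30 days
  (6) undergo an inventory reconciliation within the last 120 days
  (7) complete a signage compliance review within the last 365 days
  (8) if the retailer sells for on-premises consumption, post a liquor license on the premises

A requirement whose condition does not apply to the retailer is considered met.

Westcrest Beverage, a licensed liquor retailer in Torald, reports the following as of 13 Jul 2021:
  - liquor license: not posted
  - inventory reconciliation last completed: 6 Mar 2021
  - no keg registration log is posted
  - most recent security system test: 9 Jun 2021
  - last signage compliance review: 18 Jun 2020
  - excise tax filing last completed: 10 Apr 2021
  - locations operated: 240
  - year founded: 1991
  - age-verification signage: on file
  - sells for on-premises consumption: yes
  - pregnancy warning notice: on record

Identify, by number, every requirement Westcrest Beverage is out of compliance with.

1. pregnancy warning notice present → met
2. excise tax filing 94 days ago vs limit 90 → not met
3. keg registration log absent → not met
4. age-verification signage present → met
5. security system test 34 days ago vs limit 30 → not met
6. inventory reconciliation 129 days ago vs limit 120 → not met
7. signage compliance review 390 days ago vs limit 365 → not met
8. condition 'sells for on-premises consumption' holds; liquor license absent → not met
Not met: 2, 3, 5, 6, 7, 8

2, 3, 5, 6, 7, 8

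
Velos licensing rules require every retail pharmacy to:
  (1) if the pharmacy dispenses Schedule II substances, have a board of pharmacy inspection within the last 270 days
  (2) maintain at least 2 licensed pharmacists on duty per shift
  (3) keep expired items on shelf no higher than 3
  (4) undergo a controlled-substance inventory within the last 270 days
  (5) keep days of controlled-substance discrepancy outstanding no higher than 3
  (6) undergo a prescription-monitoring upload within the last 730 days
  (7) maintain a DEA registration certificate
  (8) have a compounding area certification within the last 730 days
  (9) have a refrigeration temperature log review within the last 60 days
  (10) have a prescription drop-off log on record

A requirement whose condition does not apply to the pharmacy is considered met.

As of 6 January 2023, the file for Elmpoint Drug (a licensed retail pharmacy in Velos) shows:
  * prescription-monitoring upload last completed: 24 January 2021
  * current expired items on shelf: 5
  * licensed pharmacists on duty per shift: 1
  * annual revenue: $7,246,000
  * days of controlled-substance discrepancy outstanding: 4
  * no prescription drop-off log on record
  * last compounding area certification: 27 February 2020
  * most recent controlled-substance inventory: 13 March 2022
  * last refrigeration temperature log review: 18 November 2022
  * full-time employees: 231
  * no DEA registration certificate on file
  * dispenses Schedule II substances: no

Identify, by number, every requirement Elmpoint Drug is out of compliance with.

1. condition 'dispenses Schedule II substances' does not hold → requirement n/a → met
2. licensed pharmacists on duty per shift 1 < 2 → not met
3. expired items on shelf 5 > 3 → not met
4. controlled-substance inventory 299 days ago vs limit 270 → not met
5. days of controlled-substance discrepancy outstanding 4 > 3 → not met
6. prescription-monitoring upload 712 days ago vs limit 730 → met
7. DEA registration certificate absent → not met
8. compounding area certification 1044 days ago vs limit 730 → not met
9. refrigeration temperature log review 49 days ago vs limit 60 → met
10. prescription drop-off log absent → not met
Not met: 2, 3, 4, 5, 7, 8, 10

2, 3, 4, 5, 7, 8, 10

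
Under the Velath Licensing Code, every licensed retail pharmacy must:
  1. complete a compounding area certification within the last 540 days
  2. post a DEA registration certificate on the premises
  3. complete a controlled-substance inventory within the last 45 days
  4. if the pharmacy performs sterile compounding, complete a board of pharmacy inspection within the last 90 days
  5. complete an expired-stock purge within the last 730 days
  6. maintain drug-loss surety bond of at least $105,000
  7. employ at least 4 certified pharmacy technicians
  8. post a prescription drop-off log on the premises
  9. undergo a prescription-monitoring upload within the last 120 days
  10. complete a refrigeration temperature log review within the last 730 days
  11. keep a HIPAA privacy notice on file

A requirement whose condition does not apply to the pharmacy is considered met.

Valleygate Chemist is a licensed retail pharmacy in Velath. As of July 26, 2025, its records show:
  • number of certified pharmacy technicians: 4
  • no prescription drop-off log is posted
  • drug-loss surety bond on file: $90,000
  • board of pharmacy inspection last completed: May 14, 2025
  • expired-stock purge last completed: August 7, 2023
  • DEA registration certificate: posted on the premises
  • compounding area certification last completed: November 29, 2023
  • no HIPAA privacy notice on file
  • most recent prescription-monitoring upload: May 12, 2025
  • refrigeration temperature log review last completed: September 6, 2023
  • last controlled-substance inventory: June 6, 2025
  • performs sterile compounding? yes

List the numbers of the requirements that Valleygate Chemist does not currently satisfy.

1. compounding area certification 605 days ago vs limit 540 → not met
2. DEA registration certificate present → met
3. controlled-substance inventory 50 days ago vs limit 45 → not met
4. condition 'performs sterile compounding' holds; board of pharmacy inspection 73 days ago vs limit 90 → met
5. expired-stock purge 719 days ago vs limit 730 → met
6. drug-loss surety bond $90,000 < $105,000 → not met
7. certified pharmacy technicians 4 ≥ 4 → met
8. prescription drop-off log absent → not met
9. prescription-monitoring upload 75 days ago vs limit 120 → met
10. refrigeration temperature log review 689 days ago vs limit 730 → met
11. HIPAA privacy notice absent → not met
Not met: 1, 3, 6, 8, 11

1, 3, 6, 8, 11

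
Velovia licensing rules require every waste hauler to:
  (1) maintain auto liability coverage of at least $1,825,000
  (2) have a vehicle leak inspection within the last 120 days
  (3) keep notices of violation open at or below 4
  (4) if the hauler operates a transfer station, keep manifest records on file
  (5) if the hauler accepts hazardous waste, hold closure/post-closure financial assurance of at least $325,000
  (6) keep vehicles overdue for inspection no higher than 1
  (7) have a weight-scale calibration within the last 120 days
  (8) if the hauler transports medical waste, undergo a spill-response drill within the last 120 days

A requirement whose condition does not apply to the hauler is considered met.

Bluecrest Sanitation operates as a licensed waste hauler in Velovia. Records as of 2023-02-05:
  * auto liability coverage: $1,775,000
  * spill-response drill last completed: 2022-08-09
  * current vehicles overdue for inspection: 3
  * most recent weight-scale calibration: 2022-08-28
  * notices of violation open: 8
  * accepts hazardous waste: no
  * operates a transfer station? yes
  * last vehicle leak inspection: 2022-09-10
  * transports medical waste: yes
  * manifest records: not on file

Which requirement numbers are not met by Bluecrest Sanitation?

1. auto liability coverage $1,775,000 < $1,825,000 → not met
2. vehicle leak inspection 148 days ago vs limit 120 → not met
3. notices of violation open 8 > 4 → not met
4. condition 'operates a transfer station' holds; manifest records absent → not met
5. condition 'accepts hazardous waste' does not hold → requirement n/a → met
6. vehicles overdue for inspection 3 > 1 → not met
7. weight-scale calibration 161 days ago vs limit 120 → not met
8. condition 'transports medical waste' holds; spill-response drill 180 days ago vs limit 120 → not met
Not met: 1, 2, 3, 4, 6, 7, 8

1, 2, 3, 4, 6, 7, 8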